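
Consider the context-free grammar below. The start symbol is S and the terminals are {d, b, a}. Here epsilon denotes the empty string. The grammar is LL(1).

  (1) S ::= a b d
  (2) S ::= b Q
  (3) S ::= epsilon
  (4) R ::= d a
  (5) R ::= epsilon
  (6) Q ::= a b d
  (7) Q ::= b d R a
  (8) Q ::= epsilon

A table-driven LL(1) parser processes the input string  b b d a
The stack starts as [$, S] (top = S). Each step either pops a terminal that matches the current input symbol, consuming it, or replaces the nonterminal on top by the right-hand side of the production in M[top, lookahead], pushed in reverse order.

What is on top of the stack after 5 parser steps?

R

step 1: stack=$ S  input=b b d a $  — expand S ::= b Q
step 2: stack=$ Q b  input=b b d a $  — match b
step 3: stack=$ Q  input=b d a $  — expand Q ::= b d R a
step 4: stack=$ a R d b  input=b d a $  — match b
step 5: stack=$ a R d  input=d a $  — match d
Stack after step 5: $ a R (top = R).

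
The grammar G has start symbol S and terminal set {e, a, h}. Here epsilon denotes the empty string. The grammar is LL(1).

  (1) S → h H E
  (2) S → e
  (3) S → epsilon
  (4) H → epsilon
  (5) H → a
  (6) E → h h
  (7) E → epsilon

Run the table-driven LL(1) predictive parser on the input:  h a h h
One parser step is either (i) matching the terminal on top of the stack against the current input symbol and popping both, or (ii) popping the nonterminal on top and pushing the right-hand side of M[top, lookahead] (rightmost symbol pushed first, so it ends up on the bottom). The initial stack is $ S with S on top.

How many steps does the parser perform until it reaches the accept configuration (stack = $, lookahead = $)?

7

     Stack    Input      Action
  1  $ S      h a h h $  expand S → h H E
  2  $ E H h  h a h h $  match h
  3  $ E H    a h h $    expand H → a
  4  $ E a    a h h $    match a
  5  $ E      h h $      expand E → h h
  6  $ h h    h h $      match h
  7  $ h      h $        match h
Accept reached after 7 steps.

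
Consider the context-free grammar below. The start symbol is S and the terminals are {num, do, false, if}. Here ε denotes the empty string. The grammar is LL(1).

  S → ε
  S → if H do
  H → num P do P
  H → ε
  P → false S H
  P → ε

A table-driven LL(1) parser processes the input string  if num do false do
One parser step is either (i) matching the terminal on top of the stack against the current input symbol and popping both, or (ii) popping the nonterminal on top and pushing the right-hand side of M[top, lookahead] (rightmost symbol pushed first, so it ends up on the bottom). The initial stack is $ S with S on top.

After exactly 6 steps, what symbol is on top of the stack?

step 1: stack=$ S  input=if num do false do $  — expand S → if H do
step 2: stack=$ do H if  input=if num do false do $  — match if
step 3: stack=$ do H  input=num do false do $  — expand H → num P do P
step 4: stack=$ do P do P num  input=num do false do $  — match num
step 5: stack=$ do P do P  input=do false do $  — expand P → ε
step 6: stack=$ do P do  input=do false do $  — match do
Stack after step 6: $ do P (top = P).

P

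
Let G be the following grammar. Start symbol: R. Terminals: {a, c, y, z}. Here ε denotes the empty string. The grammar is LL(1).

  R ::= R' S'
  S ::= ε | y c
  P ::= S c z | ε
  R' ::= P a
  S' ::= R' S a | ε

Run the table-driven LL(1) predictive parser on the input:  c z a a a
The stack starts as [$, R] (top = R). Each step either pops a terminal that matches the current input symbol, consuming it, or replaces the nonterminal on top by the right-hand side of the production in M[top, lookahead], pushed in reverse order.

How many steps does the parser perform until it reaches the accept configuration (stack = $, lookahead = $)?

step 1: stack=$ R  input=c z a a a $  — expand R ::= R' S'
step 2: stack=$ S' R'  input=c z a a a $  — expand R' ::= P a
step 3: stack=$ S' a P  input=c z a a a $  — expand P ::= S c z
step 4: stack=$ S' a z c S  input=c z a a a $  — expand S ::= ε
step 5: stack=$ S' a z c  input=c z a a a $  — match c
step 6: stack=$ S' a z  input=z a a a $  — match z
step 7: stack=$ S' a  input=a a a $  — match a
step 8: stack=$ S'  input=a a $  — expand S' ::= R' S a
step 9: stack=$ a S R'  input=a a $  — expand R' ::= P a
step 10: stack=$ a S a P  input=a a $  — expand P ::= ε
step 11: stack=$ a S a  input=a a $  — match a
step 12: stack=$ a S  input=a $  — expand S ::= ε
step 13: stack=$ a  input=a $  — match a
Accept reached after 13 steps.

13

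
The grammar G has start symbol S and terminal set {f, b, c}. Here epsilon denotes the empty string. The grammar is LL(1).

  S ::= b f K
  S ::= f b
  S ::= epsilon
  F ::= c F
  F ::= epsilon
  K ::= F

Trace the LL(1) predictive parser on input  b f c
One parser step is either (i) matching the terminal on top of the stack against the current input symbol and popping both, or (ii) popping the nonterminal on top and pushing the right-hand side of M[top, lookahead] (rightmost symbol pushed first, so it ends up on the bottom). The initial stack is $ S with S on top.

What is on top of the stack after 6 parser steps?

F

     Stack    Input    Action
  1  $ S      b f c $  expand S ::= b f K
  2  $ K f b  b f c $  match b
  3  $ K f    f c $    match f
  4  $ K      c $      expand K ::= F
  5  $ F      c $      expand F ::= c F
  6  $ F c    c $      match c
Stack after step 6: $ F (top = F).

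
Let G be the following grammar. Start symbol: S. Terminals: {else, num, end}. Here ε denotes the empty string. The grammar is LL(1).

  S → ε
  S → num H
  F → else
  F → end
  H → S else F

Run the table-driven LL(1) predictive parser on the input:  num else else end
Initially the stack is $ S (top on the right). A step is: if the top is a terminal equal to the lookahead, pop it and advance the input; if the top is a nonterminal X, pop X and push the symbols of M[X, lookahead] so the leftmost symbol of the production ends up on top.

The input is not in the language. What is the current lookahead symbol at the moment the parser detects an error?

end

step 1: stack=$ S  input=num else else end $  — expand S → num H
step 2: stack=$ H num  input=num else else end $  — match num
step 3: stack=$ H  input=else else end $  — expand H → S else F
step 4: stack=$ F else S  input=else else end $  — expand S → ε
step 5: stack=$ F else  input=else else end $  — match else
step 6: stack=$ F  input=else end $  — expand F → else
step 7: stack=$ else  input=else end $  — match else
step 8: stack=$  input=end $  — error: stack empty but input remains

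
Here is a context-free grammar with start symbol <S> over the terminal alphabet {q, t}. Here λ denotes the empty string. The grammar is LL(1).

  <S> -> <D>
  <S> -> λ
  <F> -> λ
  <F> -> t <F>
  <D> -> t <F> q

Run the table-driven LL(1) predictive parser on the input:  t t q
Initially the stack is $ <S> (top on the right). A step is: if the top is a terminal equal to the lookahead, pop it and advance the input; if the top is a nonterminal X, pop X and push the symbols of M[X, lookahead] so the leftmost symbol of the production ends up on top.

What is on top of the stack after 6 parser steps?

     Stack      Input    Action
  1  $ <S>      t t q $  expand <S> -> <D>
  2  $ <D>      t t q $  expand <D> -> t <F> q
  3  $ q <F> t  t t q $  match t
  4  $ q <F>    t q $    expand <F> -> t <F>
  5  $ q <F> t  t q $    match t
  6  $ q <F>    q $      expand <F> -> λ
Stack after step 6: $ q (top = q).

q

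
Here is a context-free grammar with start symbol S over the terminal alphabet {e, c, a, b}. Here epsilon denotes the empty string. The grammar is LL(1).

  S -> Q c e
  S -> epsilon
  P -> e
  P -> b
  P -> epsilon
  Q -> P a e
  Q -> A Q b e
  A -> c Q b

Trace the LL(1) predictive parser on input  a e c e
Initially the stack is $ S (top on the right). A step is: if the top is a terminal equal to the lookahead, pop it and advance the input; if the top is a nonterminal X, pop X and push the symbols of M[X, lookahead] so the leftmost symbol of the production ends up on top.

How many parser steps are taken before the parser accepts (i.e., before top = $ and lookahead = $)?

7

     Stack        Input      Action
  1  $ S          a e c e $  expand S -> Q c e
  2  $ e c Q      a e c e $  expand Q -> P a e
  3  $ e c e a P  a e c e $  expand P -> epsilon
  4  $ e c e a    a e c e $  match a
  5  $ e c e      e c e $    match e
  6  $ e c        c e $      match c
  7  $ e          e $        match e
Accept reached after 7 steps.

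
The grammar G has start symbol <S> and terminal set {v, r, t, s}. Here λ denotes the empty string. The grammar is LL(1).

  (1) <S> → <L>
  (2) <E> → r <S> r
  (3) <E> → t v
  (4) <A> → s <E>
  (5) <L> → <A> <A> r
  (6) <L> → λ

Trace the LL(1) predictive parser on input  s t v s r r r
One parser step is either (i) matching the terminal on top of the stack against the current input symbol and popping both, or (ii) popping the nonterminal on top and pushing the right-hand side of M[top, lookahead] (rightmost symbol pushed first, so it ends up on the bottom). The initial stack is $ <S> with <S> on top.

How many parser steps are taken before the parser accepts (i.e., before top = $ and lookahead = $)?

      Stack          Input            Action
   1  $ <S>          s t v s r r r $  expand <S> → <L>
   2  $ <L>          s t v s r r r $  expand <L> → <A> <A> r
   3  $ r <A> <A>    s t v s r r r $  expand <A> → s <E>
   4  $ r <A> <E> s  s t v s r r r $  match s
   5  $ r <A> <E>    t v s r r r $    expand <E> → t v
   6  $ r <A> v t    t v s r r r $    match t
   7  $ r <A> v      v s r r r $      match v
   8  $ r <A>        s r r r $        expand <A> → s <E>
   9  $ r <E> s      s r r r $        match s
  10  $ r <E>        r r r $          expand <E> → r <S> r
  11  $ r r <S> r    r r r $          match r
  12  $ r r <S>      r r $            expand <S> → <L>
  13  $ r r <L>      r r $            expand <L> → λ
  14  $ r r          r r $            match r
  15  $ r            r $              match r
Accept reached after 15 steps.

15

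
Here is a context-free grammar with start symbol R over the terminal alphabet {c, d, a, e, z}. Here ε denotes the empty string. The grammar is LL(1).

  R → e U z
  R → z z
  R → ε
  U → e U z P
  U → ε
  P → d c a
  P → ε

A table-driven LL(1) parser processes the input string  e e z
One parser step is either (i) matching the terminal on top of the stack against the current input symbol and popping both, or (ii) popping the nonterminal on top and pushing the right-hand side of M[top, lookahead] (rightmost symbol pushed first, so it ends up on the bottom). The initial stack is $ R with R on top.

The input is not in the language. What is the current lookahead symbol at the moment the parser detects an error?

$

     Stack        Input    Action
  1  $ R          e e z $  expand R → e U z
  2  $ z U e      e e z $  match e
  3  $ z U        e z $    expand U → e U z P
  4  $ z P z U e  e z $    match e
  5  $ z P z U    z $      expand U → ε
  6  $ z P z      z $      match z
  7  $ z P        $        error: M[P, $] is empty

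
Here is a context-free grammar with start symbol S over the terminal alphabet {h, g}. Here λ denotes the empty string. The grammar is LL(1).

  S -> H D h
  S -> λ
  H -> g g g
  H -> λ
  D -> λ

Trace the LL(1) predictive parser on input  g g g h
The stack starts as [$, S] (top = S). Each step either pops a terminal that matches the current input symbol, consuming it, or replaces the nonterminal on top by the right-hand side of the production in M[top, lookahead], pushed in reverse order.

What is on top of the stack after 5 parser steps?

D

step 1: stack=$ S  input=g g g h $  — expand S -> H D h
step 2: stack=$ h D H  input=g g g h $  — expand H -> g g g
step 3: stack=$ h D g g g  input=g g g h $  — match g
step 4: stack=$ h D g g  input=g g h $  — match g
step 5: stack=$ h D g  input=g h $  — match g
Stack after step 5: $ h D (top = D).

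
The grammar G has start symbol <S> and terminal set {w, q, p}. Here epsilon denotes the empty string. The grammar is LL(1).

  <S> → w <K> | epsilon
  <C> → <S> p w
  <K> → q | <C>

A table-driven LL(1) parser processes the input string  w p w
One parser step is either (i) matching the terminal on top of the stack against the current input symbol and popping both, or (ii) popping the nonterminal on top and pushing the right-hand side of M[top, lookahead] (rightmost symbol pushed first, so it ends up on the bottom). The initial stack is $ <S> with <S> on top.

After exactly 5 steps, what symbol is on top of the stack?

step 1: stack=$ <S>  input=w p w $  — expand <S> → w <K>
step 2: stack=$ <K> w  input=w p w $  — match w
step 3: stack=$ <K>  input=p w $  — expand <K> → <C>
step 4: stack=$ <C>  input=p w $  — expand <C> → <S> p w
step 5: stack=$ w p <S>  input=p w $  — expand <S> → epsilon
Stack after step 5: $ w p (top = p).

p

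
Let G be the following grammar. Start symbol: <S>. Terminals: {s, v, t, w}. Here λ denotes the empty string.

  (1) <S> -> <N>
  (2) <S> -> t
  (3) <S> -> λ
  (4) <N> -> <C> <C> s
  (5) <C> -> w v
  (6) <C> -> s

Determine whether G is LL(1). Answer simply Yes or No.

Yes

FIRST(<S>) = {λ, s, t, w}
FIRST(<N>) = {s, w}
FIRST(<C>) = {s, w}
FOLLOW(<S>) = {$}
FOLLOW(<N>) = {$}
FOLLOW(<C>) = {s, w}
Each cell of M receives at most one production.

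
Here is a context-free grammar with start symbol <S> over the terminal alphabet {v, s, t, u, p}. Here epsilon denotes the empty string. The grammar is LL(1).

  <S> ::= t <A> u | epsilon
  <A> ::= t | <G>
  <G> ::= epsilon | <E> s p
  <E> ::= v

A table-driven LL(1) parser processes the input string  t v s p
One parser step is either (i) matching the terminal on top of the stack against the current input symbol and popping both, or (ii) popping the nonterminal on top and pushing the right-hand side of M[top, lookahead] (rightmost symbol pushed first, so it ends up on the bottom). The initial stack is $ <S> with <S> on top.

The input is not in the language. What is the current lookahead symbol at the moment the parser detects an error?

$

     Stack        Input      Action
  1  $ <S>        t v s p $  expand <S> ::= t <A> u
  2  $ u <A> t    t v s p $  match t
  3  $ u <A>      v s p $    expand <A> ::= <G>
  4  $ u <G>      v s p $    expand <G> ::= <E> s p
  5  $ u p s <E>  v s p $    expand <E> ::= v
  6  $ u p s v    v s p $    match v
  7  $ u p s      s p $      match s
  8  $ u p        p $        match p
  9  $ u          $          error: top is terminal u but lookahead is $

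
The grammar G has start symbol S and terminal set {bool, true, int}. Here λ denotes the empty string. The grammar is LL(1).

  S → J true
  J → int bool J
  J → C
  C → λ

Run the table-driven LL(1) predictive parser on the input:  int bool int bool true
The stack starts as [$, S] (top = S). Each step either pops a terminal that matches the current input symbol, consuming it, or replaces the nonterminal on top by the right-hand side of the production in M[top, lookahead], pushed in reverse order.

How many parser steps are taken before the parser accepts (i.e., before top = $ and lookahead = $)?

10

      Stack              Input                     Action
   1  $ S                int bool int bool true $  expand S → J true
   2  $ true J           int bool int bool true $  expand J → int bool J
   3  $ true J bool int  int bool int bool true $  match int
   4  $ true J bool      bool int bool true $      match bool
   5  $ true J           int bool true $           expand J → int bool J
   6  $ true J bool int  int bool true $           match int
   7  $ true J bool      bool true $               match bool
   8  $ true J           true $                    expand J → C
   9  $ true C           true $                    expand C → λ
  10  $ true             true $                    match true
Accept reached after 10 steps.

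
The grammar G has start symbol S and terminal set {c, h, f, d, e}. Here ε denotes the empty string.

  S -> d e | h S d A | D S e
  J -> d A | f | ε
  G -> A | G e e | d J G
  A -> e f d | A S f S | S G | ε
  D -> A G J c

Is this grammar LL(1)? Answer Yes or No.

No

FIRST(S) = {c, d, e, f, h}
FIRST(J) = {ε, d, f}
FIRST(G) = {ε, c, d, e, f, h}
FIRST(A) = {ε, c, d, e, f, h}
FIRST(D) = {c, d, e, f, h}
FOLLOW(S) = {$, c, d, e, f, h}
FOLLOW(J) = {$, c, d, e, f, h}
FOLLOW(G) = {$, c, d, e, f, h}
FOLLOW(A) = {$, c, d, e, f, h}
FOLLOW(D) = {c, d, e, f, h}
Cell M[A, c] receives both A -> A S f S and A -> S G and A -> ε — the grammar is not LL(1).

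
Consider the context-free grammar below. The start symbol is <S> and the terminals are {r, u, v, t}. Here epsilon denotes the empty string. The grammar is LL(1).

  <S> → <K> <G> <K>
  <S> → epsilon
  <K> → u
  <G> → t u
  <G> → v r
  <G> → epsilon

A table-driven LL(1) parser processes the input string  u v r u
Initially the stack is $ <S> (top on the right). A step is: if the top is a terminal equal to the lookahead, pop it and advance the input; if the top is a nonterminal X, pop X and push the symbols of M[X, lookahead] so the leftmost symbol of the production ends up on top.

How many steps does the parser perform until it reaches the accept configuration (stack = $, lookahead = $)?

step 1: stack=$ <S>  input=u v r u $  — expand <S> → <K> <G> <K>
step 2: stack=$ <K> <G> <K>  input=u v r u $  — expand <K> → u
step 3: stack=$ <K> <G> u  input=u v r u $  — match u
step 4: stack=$ <K> <G>  input=v r u $  — expand <G> → v r
step 5: stack=$ <K> r v  input=v r u $  — match v
step 6: stack=$ <K> r  input=r u $  — match r
step 7: stack=$ <K>  input=u $  — expand <K> → u
step 8: stack=$ u  input=u $  — match u
Accept reached after 8 steps.

8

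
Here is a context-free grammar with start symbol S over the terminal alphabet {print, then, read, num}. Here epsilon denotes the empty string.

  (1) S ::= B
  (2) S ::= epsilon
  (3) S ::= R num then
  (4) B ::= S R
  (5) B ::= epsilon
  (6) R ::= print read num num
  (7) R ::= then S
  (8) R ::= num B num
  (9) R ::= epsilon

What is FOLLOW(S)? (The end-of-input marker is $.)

FIRST(R) = {epsilon, num, print, then}
FIRST(S) = {epsilon, num, print, then}  (via B, R num then)
FIRST(B) = {epsilon, num, print, then}  (via S R)
FOLLOW(S) includes $ since S is the start symbol.
FOLLOW(S): in B::=S R, S is followed by R with FIRST {epsilon, num, print, then}; in B::=S R, the suffix after S is nullable, so FOLLOW(S) ⊇ FOLLOW(B) = {$, num, print, then}; in R::=then S, the suffix after S is empty, so FOLLOW(S) ⊇ FOLLOW(R) = {$, num, print, then}. Thus FOLLOW(S) = {$, num, print, then}.
FOLLOW(B): in S::=B, the suffix after B is empty, so FOLLOW(B) ⊇ FOLLOW(S) = {$, num, print, then}; in R::=num B num, B is followed by num with FIRST {num}. Thus FOLLOW(B) = {$, num, print, then}.
FOLLOW(R): in S::=R num then, R is followed by num then with FIRST {num}; in B::=S R, the suffix after R is empty, so FOLLOW(R) ⊇ FOLLOW(B) = {$, num, print, then}. Thus FOLLOW(R) = {$, num, print, then}.

{$, num, print, then}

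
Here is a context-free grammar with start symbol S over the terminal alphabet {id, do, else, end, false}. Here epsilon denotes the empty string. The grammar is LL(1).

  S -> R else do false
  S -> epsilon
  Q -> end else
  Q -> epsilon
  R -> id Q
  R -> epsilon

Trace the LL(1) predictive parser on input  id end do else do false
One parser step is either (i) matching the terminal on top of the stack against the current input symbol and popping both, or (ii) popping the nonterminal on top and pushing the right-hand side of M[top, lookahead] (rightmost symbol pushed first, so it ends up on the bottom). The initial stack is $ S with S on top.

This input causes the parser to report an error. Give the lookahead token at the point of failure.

do

     Stack                     Input                      Action
  1  $ S                       id end do else do false $  expand S -> R else do false
  2  $ false do else R         id end do else do false $  expand R -> id Q
  3  $ false do else Q id      id end do else do false $  match id
  4  $ false do else Q         end do else do false $     expand Q -> end else
  5  $ false do else else end  end do else do false $     match end
  6  $ false do else else      do else do false $         error: top is terminal else but lookahead is do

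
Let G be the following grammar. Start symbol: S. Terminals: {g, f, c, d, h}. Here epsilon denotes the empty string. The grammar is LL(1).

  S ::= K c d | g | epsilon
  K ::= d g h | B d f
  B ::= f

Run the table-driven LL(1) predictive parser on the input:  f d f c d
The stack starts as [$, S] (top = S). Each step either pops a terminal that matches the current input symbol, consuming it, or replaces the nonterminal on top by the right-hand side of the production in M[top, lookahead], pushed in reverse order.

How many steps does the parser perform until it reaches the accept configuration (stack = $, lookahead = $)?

step 1: stack=$ S  input=f d f c d $  — expand S ::= K c d
step 2: stack=$ d c K  input=f d f c d $  — expand K ::= B d f
step 3: stack=$ d c f d B  input=f d f c d $  — expand B ::= f
step 4: stack=$ d c f d f  input=f d f c d $  — match f
step 5: stack=$ d c f d  input=d f c d $  — match d
step 6: stack=$ d c f  input=f c d $  — match f
step 7: stack=$ d c  input=c d $  — match c
step 8: stack=$ d  input=d $  — match d
Accept reached after 8 steps.

8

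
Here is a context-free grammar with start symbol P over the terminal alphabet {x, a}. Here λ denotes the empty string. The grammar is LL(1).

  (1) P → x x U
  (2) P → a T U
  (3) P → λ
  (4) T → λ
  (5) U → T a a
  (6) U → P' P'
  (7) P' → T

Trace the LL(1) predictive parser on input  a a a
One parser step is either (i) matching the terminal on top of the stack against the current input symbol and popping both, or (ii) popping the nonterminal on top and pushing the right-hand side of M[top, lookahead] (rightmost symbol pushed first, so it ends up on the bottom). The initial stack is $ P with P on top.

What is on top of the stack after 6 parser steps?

a

     Stack    Input    Action
  1  $ P      a a a $  expand P → a T U
  2  $ U T a  a a a $  match a
  3  $ U T    a a $    expand T → λ
  4  $ U      a a $    expand U → T a a
  5  $ a a T  a a $    expand T → λ
  6  $ a a    a a $    match a
Stack after step 6: $ a (top = a).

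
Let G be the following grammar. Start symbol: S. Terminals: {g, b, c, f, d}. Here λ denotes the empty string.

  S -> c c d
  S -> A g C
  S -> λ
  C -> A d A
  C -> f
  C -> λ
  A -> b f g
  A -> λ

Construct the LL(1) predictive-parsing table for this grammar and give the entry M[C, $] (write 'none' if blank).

FIRST(A): from A->b f g we get {b}; from A->λ we get {λ}. So FIRST(A) = {λ, b}.
FIRST(S): from S->c c d we get {c}; from S->A g C we get {b, g}; from S->λ we get {λ}. So FIRST(S) = {λ, b, c, g}.
FIRST(C): from C->A d A we get {b, d}; from C->f we get {f}; from C->λ we get {λ}. So FIRST(C) = {λ, b, d, f}.
FOLLOW(S) includes $ since S is the start symbol.
FOLLOW(S): S appears on no right-hand side. Thus FOLLOW(S) = {$}.
FOLLOW(C): in S->A g C, the suffix after C is empty, so FOLLOW(C) ⊇ FOLLOW(S) = {$}. Thus FOLLOW(C) = {$}.
For C -> A d A: FIRST(A d A) = {b, d}, so it goes in M[C, t] for t ∈ {b, d}.
For C -> f: FIRST(f) = {f}, so it goes in M[C, t] for t ∈ {f}.
For C -> λ: FIRST(λ) = {λ}, so it goes in M[C, t] for t ∈ {}; since λ ∈ FIRST, also for every t ∈ FOLLOW(C) = {$}.

C -> λ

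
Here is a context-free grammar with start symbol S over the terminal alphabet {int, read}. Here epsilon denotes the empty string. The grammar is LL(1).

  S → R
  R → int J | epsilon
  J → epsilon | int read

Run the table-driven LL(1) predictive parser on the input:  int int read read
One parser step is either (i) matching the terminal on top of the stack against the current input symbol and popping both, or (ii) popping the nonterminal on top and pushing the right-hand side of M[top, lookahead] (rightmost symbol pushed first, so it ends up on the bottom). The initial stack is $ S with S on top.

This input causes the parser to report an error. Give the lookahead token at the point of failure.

read

step 1: stack=$ S  input=int int read read $  — expand S → R
step 2: stack=$ R  input=int int read read $  — expand R → int J
step 3: stack=$ J int  input=int int read read $  — match int
step 4: stack=$ J  input=int read read $  — expand J → int read
step 5: stack=$ read int  input=int read read $  — match int
step 6: stack=$ read  input=read read $  — match read
step 7: stack=$  input=read $  — error: stack empty but input remains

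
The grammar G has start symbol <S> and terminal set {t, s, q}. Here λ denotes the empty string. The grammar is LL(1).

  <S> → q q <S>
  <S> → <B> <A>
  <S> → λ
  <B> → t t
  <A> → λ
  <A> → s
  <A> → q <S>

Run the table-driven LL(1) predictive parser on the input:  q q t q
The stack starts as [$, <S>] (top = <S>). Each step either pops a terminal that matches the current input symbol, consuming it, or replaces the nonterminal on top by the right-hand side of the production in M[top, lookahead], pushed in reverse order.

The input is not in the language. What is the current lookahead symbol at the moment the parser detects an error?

q

     Stack      Input      Action
  1  $ <S>      q q t q $  expand <S> → q q <S>
  2  $ <S> q q  q q t q $  match q
  3  $ <S> q    q t q $    match q
  4  $ <S>      t q $      expand <S> → <B> <A>
  5  $ <A> <B>  t q $      expand <B> → t t
  6  $ <A> t t  t q $      match t
  7  $ <A> t    q $        error: top is terminal t but lookahead is q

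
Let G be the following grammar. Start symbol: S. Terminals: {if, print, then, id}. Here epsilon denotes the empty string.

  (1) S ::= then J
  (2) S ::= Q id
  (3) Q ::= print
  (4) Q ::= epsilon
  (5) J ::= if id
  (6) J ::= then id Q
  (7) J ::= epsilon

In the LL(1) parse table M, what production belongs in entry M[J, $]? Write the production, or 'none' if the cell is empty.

FIRST(Q) = {epsilon, print}
FIRST(J) = {epsilon, if, then}
FIRST(S) = {id, print, then}  (via Q id)
FOLLOW(S) includes $ since S is the start symbol.
FOLLOW(S): S appears on no right-hand side. Thus FOLLOW(S) = {$}.
FOLLOW(J): in S::=then J, the suffix after J is empty, so FOLLOW(J) ⊇ FOLLOW(S) = {$}. Thus FOLLOW(J) = {$}.
For J ::= if id: FIRST(if id) = {if}, so it goes in M[J, t] for t ∈ {if}.
For J ::= then id Q: FIRST(then id Q) = {then}, so it goes in M[J, t] for t ∈ {then}.
For J ::= epsilon: FIRST(epsilon) = {epsilon}, so it goes in M[J, t] for t ∈ {}; since epsilon ∈ FIRST, also for every t ∈ FOLLOW(J) = {$}.

J ::= epsilon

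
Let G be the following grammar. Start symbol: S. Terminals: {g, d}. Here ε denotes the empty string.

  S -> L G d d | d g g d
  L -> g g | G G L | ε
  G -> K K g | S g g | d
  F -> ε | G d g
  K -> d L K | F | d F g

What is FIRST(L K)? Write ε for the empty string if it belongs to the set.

{ε, d, g}

FIRST(S) = {d, g}  (via L G d d)
FIRST(L) = {ε, d, g}  (via G G L)
FIRST(G) = {d, g}  (via K K g, S g g)
FIRST(F) = {ε, d, g}  (via G d g)
FIRST(K) = {ε, d, g}  (via F)
FIRST(L K): take FIRST of each symbol in turn, carrying on past any symbol whose FIRST contains ε; result {ε, d, g}.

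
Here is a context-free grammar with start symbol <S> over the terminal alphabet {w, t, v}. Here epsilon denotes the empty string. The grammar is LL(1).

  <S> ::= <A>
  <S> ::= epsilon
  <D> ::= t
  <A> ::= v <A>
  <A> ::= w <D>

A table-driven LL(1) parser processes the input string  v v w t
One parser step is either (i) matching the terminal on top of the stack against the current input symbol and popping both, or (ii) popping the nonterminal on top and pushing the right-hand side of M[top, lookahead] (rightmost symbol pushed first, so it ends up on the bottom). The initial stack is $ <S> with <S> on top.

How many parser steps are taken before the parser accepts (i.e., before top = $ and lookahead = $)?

     Stack    Input      Action
  1  $ <S>    v v w t $  expand <S> ::= <A>
  2  $ <A>    v v w t $  expand <A> ::= v <A>
  3  $ <A> v  v v w t $  match v
  4  $ <A>    v w t $    expand <A> ::= v <A>
  5  $ <A> v  v w t $    match v
  6  $ <A>    w t $      expand <A> ::= w <D>
  7  $ <D> w  w t $      match w
  8  $ <D>    t $        expand <D> ::= t
  9  $ t      t $        match t
Accept reached after 9 steps.

9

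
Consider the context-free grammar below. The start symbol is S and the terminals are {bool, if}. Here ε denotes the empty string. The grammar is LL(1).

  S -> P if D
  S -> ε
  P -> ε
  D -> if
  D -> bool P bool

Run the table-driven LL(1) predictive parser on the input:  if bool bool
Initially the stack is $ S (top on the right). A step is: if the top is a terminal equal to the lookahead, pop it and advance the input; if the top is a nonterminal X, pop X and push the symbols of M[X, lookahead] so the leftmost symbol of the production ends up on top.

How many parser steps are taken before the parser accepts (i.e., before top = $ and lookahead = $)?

7

     Stack          Input           Action
  1  $ S            if bool bool $  expand S -> P if D
  2  $ D if P       if bool bool $  expand P -> ε
  3  $ D if         if bool bool $  match if
  4  $ D            bool bool $     expand D -> bool P bool
  5  $ bool P bool  bool bool $     match bool
  6  $ bool P       bool $          expand P -> ε
  7  $ bool         bool $          match bool
Accept reached after 7 steps.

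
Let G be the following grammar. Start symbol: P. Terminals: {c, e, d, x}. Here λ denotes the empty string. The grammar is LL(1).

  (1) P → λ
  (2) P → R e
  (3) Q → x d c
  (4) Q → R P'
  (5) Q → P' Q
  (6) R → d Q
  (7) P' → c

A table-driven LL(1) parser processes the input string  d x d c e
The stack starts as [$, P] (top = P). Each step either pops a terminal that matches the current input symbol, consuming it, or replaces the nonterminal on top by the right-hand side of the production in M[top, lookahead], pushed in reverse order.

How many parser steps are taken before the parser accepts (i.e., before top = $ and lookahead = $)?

     Stack      Input        Action
  1  $ P        d x d c e $  expand P → R e
  2  $ e R      d x d c e $  expand R → d Q
  3  $ e Q d    d x d c e $  match d
  4  $ e Q      x d c e $    expand Q → x d c
  5  $ e c d x  x d c e $    match x
  6  $ e c d    d c e $      match d
  7  $ e c      c e $        match c
  8  $ e        e $          match e
Accept reached after 8 steps.

8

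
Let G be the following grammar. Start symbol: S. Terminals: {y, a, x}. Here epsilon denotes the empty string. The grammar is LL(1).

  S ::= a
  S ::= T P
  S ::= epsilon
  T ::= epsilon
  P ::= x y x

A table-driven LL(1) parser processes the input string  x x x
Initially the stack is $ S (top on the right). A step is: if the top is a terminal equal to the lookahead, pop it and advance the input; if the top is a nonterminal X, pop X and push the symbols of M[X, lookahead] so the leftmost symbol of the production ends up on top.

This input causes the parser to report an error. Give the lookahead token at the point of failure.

     Stack    Input    Action
  1  $ S      x x x $  expand S ::= T P
  2  $ P T    x x x $  expand T ::= epsilon
  3  $ P      x x x $  expand P ::= x y x
  4  $ x y x  x x x $  match x
  5  $ x y    x x $    error: top is terminal y but lookahead is x

x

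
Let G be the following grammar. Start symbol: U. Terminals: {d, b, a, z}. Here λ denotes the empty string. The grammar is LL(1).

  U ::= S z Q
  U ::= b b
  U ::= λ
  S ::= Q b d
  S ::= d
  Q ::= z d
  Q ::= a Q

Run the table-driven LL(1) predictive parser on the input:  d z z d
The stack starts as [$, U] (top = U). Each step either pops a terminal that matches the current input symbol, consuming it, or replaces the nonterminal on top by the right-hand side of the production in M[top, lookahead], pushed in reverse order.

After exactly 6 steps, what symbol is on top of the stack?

step 1: stack=$ U  input=d z z d $  — expand U ::= S z Q
step 2: stack=$ Q z S  input=d z z d $  — expand S ::= d
step 3: stack=$ Q z d  input=d z z d $  — match d
step 4: stack=$ Q z  input=z z d $  — match z
step 5: stack=$ Q  input=z d $  — expand Q ::= z d
step 6: stack=$ d z  input=z d $  — match z
Stack after step 6: $ d (top = d).

d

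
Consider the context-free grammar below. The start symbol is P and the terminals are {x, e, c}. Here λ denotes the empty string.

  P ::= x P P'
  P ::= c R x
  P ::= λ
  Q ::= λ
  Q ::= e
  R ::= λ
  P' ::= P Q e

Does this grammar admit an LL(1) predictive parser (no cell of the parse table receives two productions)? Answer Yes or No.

FIRST(P) = {λ, c, x}
FIRST(Q) = {λ, e}
FIRST(R) = {λ}
FIRST(P') = {c, e, x}
FOLLOW(P) = {$, c, e, x}
FOLLOW(Q) = {e}
FOLLOW(R) = {x}
FOLLOW(P') = {$, c, e, x}
Cell M[P, c] receives both P ::= c R x and P ::= λ — the grammar is not LL(1).

No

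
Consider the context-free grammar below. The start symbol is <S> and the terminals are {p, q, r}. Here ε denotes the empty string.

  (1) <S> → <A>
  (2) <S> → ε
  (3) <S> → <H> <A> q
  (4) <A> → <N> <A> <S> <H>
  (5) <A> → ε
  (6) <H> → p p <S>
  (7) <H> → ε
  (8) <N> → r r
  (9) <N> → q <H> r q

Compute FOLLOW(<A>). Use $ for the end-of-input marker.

{$, p, q, r}

FIRST(<H>) = {ε, p}
FIRST(<N>) = {q, r}
FIRST(<A>) = {ε, q, r}  (via <N> <A> <S> <H>)
FIRST(<S>) = {ε, p, q, r}  (via <A>, <H> <A> q)
FOLLOW(<S>) includes $ since <S> is the start symbol.
FOLLOW(<S>): in <A>→<N> <A> <S> <H>, <S> is followed by <H> with FIRST {ε, p}; in <A>→<N> <A> <S> <H>, the suffix after <S> is nullable, so FOLLOW(<S>) ⊇ FOLLOW(<A>) = {$, p, q, r}; in <H>→p p <S>, the suffix after <S> is empty, so FOLLOW(<S>) ⊇ FOLLOW(<H>) = {$, p, q, r}. Thus FOLLOW(<S>) = {$, p, q, r}.
FOLLOW(<A>): in <S>→<A>, the suffix after <A> is empty, so FOLLOW(<A>) ⊇ FOLLOW(<S>) = {$, p, q, r}; in <S>→<H> <A> q, <A> is followed by q with FIRST {q}; in <A>→<N> <A> <S> <H>, <A> is followed by <S> <H> with FIRST {ε, p, q, r}; in <A>→<N> <A> <S> <H>, the suffix after <A> is nullable (adds nothing new). Thus FOLLOW(<A>) = {$, p, q, r}.
FOLLOW(<H>): in <S>→<H> <A> q, <H> is followed by <A> q with FIRST {q, r}; in <A>→<N> <A> <S> <H>, the suffix after <H> is empty, so FOLLOW(<H>) ⊇ FOLLOW(<A>) = {$, p, q, r}; in <N>→q <H> r q, <H> is followed by r q with FIRST {r}. Thus FOLLOW(<H>) = {$, p, q, r}.
FOLLOW(<N>): in <A>→<N> <A> <S> <H>, <N> is followed by <A> <S> <H> with FIRST {ε, p, q, r}; in <A>→<N> <A> <S> <H>, the suffix after <N> is nullable, so FOLLOW(<N>) ⊇ FOLLOW(<A>) = {$, p, q, r}. Thus FOLLOW(<N>) = {$, p, q, r}.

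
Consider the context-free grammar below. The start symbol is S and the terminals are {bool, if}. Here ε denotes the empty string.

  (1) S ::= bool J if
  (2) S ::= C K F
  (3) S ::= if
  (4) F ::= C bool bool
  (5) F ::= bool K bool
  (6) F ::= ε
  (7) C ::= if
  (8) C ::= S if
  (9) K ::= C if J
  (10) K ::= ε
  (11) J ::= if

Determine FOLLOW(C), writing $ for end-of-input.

{$, bool, if}

FIRST(J): from J::=if we get {if}. So FIRST(J) = {if}.
FIRST(S): from S::=bool J if we get {bool}; from S::=C K F we get {bool, if}; from S::=if we get {if}. So FIRST(S) = {bool, if}.
FIRST(C): from C::=if we get {if}; from C::=S if we get {bool, if}. So FIRST(C) = {bool, if}.
FIRST(F): from F::=C bool bool we get {bool, if}; from F::=bool K bool we get {bool}; from F::=ε we get {ε}. So FIRST(F) = {ε, bool, if}.
FIRST(K): from K::=C if J we get {bool, if}; from K::=ε we get {ε}. So FIRST(K) = {ε, bool, if}.
FOLLOW(S) includes $ since S is the start symbol.
FOLLOW(S): in C::=S if, S is followed by if with FIRST {if}. Thus FOLLOW(S) = {$, if}.
FOLLOW(F): in S::=C K F, the suffix after F is empty, so FOLLOW(F) ⊇ FOLLOW(S) = {$, if}. Thus FOLLOW(F) = {$, if}.
FOLLOW(C): in S::=C K F, C is followed by K F with FIRST {ε, bool, if}; in S::=C K F, the suffix after C is nullable, so FOLLOW(C) ⊇ FOLLOW(S) = {$, if}; in F::=C bool bool, C is followed by bool bool with FIRST {bool}; in K::=C if J, C is followed by if J with FIRST {if}. Thus FOLLOW(C) = {$, bool, if}.
FOLLOW(K): in S::=C K F, K is followed by F with FIRST {ε, bool, if}; in S::=C K F, the suffix after K is nullable, so FOLLOW(K) ⊇ FOLLOW(S) = {$, if}; in F::=bool K bool, K is followed by bool with FIRST {bool}. Thus FOLLOW(K) = {$, bool, if}.
FOLLOW(J): in S::=bool J if, J is followed by if with FIRST {if}; in K::=C if J, the suffix after J is empty, so FOLLOW(J) ⊇ FOLLOW(K) = {$, bool, if}. Thus FOLLOW(J) = {$, bool, if}.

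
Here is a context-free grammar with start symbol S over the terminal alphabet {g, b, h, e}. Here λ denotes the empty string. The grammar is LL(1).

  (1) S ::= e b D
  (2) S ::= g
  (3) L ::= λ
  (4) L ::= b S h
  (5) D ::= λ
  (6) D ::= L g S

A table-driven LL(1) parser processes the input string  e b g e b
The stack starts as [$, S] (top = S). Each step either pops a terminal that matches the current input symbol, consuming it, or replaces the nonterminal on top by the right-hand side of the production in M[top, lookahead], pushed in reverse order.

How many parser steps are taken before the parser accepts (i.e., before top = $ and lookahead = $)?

      Stack    Input        Action
   1  $ S      e b g e b $  expand S ::= e b D
   2  $ D b e  e b g e b $  match e
   3  $ D b    b g e b $    match b
   4  $ D      g e b $      expand D ::= L g S
   5  $ S g L  g e b $      expand L ::= λ
   6  $ S g    g e b $      match g
   7  $ S      e b $        expand S ::= e b D
   8  $ D b e  e b $        match e
   9  $ D b    b $          match b
  10  $ D      $            expand D ::= λ
Accept reached after 10 steps.

10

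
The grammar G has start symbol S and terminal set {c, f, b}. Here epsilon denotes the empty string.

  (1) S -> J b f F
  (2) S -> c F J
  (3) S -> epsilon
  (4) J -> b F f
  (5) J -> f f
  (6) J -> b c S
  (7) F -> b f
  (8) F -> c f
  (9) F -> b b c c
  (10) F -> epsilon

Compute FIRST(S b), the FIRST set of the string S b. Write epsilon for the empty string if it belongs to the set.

{b, c, f}

FIRST(J): from J->b F f we get {b}; from J->f f we get {f}; from J->b c S we get {b}. So FIRST(J) = {b, f}.
FIRST(F): from F->b f we get {b}; from F->c f we get {c}; from F->b b c c we get {b}; from F->epsilon we get {epsilon}. So FIRST(F) = {epsilon, b, c}.
FIRST(S): from S->J b f F we get {b, f}; from S->c F J we get {c}; from S->epsilon we get {epsilon}. So FIRST(S) = {epsilon, b, c, f}.
FIRST(S b): take FIRST of each symbol in turn, carrying on past any symbol whose FIRST contains epsilon; result {b, c, f}.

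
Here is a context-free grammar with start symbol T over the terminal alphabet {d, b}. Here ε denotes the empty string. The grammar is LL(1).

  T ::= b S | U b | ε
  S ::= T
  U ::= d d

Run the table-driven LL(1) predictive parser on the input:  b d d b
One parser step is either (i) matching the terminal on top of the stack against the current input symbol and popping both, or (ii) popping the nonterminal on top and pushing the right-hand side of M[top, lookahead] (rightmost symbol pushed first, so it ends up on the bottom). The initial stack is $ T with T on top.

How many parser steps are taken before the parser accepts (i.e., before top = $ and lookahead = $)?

     Stack    Input      Action
  1  $ T      b d d b $  expand T ::= b S
  2  $ S b    b d d b $  match b
  3  $ S      d d b $    expand S ::= T
  4  $ T      d d b $    expand T ::= U b
  5  $ b U    d d b $    expand U ::= d d
  6  $ b d d  d d b $    match d
  7  $ b d    d b $      match d
  8  $ b      b $        match b
Accept reached after 8 steps.

8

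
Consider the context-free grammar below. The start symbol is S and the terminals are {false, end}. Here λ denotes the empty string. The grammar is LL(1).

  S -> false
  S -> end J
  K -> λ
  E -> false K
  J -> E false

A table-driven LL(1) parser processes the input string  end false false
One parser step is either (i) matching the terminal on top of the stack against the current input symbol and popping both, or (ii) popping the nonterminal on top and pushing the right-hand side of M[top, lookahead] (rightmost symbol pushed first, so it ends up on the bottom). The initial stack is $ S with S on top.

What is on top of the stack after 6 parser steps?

     Stack            Input              Action
  1  $ S              end false false $  expand S -> end J
  2  $ J end          end false false $  match end
  3  $ J              false false $      expand J -> E false
  4  $ false E        false false $      expand E -> false K
  5  $ false K false  false false $      match false
  6  $ false K        false $            expand K -> λ
Stack after step 6: $ false (top = false).

false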